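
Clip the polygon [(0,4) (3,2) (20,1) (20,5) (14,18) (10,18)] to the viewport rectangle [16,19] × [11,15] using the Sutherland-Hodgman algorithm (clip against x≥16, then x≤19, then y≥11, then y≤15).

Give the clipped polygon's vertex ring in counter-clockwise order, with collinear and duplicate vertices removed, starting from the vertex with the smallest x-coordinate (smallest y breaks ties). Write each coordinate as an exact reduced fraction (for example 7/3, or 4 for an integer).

Clipped polygon: [(16,11) (224/13,11) (16,41/3)]

1. After x ≥ 16: [(16,21/17) (20,1) (20,5) (16,41/3)]
2. After x ≤ 19: [(16,21/17) (19,18/17) (19,43/6) (16,41/3)]
3. After y ≥ 11: [(16,11) (224/13,11) (16,41/3)]
4. After y ≤ 15: [(16,11) (224/13,11) (16,41/3)]
5. Canonical ring: [(16,11) (224/13,11) (16,41/3)]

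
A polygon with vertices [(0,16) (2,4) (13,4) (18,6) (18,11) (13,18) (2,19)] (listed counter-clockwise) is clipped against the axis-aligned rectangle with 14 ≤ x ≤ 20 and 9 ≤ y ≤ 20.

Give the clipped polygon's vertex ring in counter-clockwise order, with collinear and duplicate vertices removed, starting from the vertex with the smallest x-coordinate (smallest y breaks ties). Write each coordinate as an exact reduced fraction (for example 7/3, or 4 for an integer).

1. After x ≥ 14: [(14,22/5) (18,6) (18,11) (14,83/5)]
2. After x ≤ 20: [(14,22/5) (18,6) (18,11) (14,83/5)]
3. After y ≥ 9: [(14,9) (18,9) (18,11) (14,83/5)]
4. After y ≤ 20: [(14,9) (18,9) (18,11) (14,83/5)]
5. Canonical ring: [(14,9) (18,9) (18,11) (14,83/5)]

Clipped polygon: [(14,9) (18,9) (18,11) (14,83/5)]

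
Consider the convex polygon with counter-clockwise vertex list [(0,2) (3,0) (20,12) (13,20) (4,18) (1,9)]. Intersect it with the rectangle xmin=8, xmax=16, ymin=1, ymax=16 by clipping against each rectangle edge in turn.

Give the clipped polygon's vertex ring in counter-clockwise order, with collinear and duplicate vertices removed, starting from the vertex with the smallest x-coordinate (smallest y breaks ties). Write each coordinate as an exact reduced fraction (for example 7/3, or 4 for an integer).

1. After x ≥ 8: [(8,60/17) (20,12) (13,20) (8,170/9)]
2. After x ≤ 16: [(8,60/17) (16,156/17) (16,116/7) (13,20) (8,170/9)]
3. After y ≥ 1: [(8,60/17) (16,156/17) (16,116/7) (13,20) (8,170/9)]
4. After y ≤ 16: [(8,16) (8,60/17) (16,156/17) (16,16)]
5. Canonical ring: [(8,60/17) (16,156/17) (16,16) (8,16)]

Clipped polygon: [(8,60/17) (16,156/17) (16,16) (8,16)]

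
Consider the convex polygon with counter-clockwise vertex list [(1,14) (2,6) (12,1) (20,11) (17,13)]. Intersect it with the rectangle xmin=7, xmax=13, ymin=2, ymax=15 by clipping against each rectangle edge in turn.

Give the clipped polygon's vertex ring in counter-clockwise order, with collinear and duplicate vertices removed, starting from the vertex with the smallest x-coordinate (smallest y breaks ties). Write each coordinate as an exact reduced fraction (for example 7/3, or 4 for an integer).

Clipped polygon: [(7,7/2) (10,2) (64/5,2) (13,9/4) (13,53/4) (7,109/8)]

1. After x ≥ 7: [(7,109/8) (7,7/2) (12,1) (20,11) (17,13)]
2. After x ≤ 13: [(13,53/4) (7,109/8) (7,7/2) (12,1) (13,9/4)]
3. After y ≥ 2: [(13,53/4) (7,109/8) (7,7/2) (10,2) (64/5,2) (13,9/4)]
4. After y ≤ 15: [(13,53/4) (7,109/8) (7,7/2) (10,2) (64/5,2) (13,9/4)]
5. Canonical ring: [(7,7/2) (10,2) (64/5,2) (13,9/4) (13,53/4) (7,109/8)]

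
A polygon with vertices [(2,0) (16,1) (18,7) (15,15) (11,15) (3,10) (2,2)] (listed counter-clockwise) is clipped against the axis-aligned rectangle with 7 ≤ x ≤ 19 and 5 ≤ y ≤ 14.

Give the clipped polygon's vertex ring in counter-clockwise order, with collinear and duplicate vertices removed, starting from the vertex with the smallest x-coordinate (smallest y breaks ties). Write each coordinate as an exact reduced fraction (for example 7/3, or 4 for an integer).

1. After x ≥ 7: [(7,5/14) (16,1) (18,7) (15,15) (11,15) (7,25/2)]
2. After x ≤ 19: [(7,5/14) (16,1) (18,7) (15,15) (11,15) (7,25/2)]
3. After y ≥ 5: [(7,5) (52/3,5) (18,7) (15,15) (11,15) (7,25/2)]
4. After y ≤ 14: [(7,5) (52/3,5) (18,7) (123/8,14) (47/5,14) (7,25/2)]
5. Canonical ring: [(7,5) (52/3,5) (18,7) (123/8,14) (47/5,14) (7,25/2)]

Clipped polygon: [(7,5) (52/3,5) (18,7) (123/8,14) (47/5,14) (7,25/2)]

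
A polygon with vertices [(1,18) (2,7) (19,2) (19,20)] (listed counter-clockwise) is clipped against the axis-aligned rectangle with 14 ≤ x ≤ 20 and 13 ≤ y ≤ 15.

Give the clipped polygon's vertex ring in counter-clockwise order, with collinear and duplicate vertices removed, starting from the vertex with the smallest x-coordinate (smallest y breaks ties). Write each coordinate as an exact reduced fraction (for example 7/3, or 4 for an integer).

Clipped polygon: [(14,13) (19,13) (19,15) (14,15)]

1. After x ≥ 14: [(14,175/9) (14,59/17) (19,2) (19,20)]
2. After x ≤ 20: [(14,175/9) (14,59/17) (19,2) (19,20)]
3. After y ≥ 13: [(14,175/9) (14,13) (19,13) (19,20)]
4. After y ≤ 15: [(14,15) (14,13) (19,13) (19,15)]
5. Canonical ring: [(14,13) (19,13) (19,15) (14,15)]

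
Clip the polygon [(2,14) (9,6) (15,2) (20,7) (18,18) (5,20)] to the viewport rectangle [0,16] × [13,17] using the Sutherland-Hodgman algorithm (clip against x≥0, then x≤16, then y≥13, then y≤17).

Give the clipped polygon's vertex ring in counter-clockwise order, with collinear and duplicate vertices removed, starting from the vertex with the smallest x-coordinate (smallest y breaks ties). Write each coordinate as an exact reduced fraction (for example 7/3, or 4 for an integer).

Clipped polygon: [(2,14) (23/8,13) (16,13) (16,17) (7/2,17)]

1. After x ≥ 0: [(2,14) (9,6) (15,2) (20,7) (18,18) (5,20)]
2. After x ≤ 16: [(2,14) (9,6) (15,2) (16,3) (16,238/13) (5,20)]
3. After y ≥ 13: [(2,14) (23/8,13) (16,13) (16,238/13) (5,20)]
4. After y ≤ 17: [(7/2,17) (2,14) (23/8,13) (16,13) (16,17)]
5. Canonical ring: [(2,14) (23/8,13) (16,13) (16,17) (7/2,17)]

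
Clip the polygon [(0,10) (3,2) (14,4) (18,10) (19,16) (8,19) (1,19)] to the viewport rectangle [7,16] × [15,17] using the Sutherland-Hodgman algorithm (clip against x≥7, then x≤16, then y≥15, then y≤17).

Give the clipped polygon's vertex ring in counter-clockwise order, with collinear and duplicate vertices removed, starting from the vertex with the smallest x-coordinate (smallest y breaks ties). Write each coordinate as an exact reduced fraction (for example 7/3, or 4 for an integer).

1. After x ≥ 7: [(7,30/11) (14,4) (18,10) (19,16) (8,19) (7,19)]
2. After x ≤ 16: [(7,30/11) (14,4) (16,7) (16,185/11) (8,19) (7,19)]
3. After y ≥ 15: [(7,15) (16,15) (16,185/11) (8,19) (7,19)]
4. After y ≤ 17: [(7,17) (7,15) (16,15) (16,185/11) (46/3,17)]
5. Canonical ring: [(7,15) (16,15) (16,185/11) (46/3,17) (7,17)]

Clipped polygon: [(7,15) (16,15) (16,185/11) (46/3,17) (7,17)]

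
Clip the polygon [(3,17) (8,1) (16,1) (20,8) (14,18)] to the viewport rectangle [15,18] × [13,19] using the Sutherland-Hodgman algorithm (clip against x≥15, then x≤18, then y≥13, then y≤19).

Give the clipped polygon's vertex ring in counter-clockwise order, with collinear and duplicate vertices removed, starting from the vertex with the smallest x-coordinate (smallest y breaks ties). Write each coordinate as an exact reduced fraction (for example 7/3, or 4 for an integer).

Clipped polygon: [(15,13) (17,13) (15,49/3)]

1. After x ≥ 15: [(15,1) (16,1) (20,8) (15,49/3)]
2. After x ≤ 18: [(15,1) (16,1) (18,9/2) (18,34/3) (15,49/3)]
3. After y ≥ 13: [(15,13) (17,13) (15,49/3)]
4. After y ≤ 19: [(15,13) (17,13) (15,49/3)]
5. Canonical ring: [(15,13) (17,13) (15,49/3)]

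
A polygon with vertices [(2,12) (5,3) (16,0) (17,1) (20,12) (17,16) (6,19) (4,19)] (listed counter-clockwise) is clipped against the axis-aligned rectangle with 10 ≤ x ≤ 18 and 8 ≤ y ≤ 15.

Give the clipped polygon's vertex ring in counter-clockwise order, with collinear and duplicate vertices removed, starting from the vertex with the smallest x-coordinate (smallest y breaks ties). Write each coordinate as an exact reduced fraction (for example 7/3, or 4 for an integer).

1. After x ≥ 10: [(10,18/11) (16,0) (17,1) (20,12) (17,16) (10,197/11)]
2. After x ≤ 18: [(10,18/11) (16,0) (17,1) (18,14/3) (18,44/3) (17,16) (10,197/11)]
3. After y ≥ 8: [(10,8) (18,8) (18,44/3) (17,16) (10,197/11)]
4. After y ≤ 15: [(10,15) (10,8) (18,8) (18,44/3) (71/4,15)]
5. Canonical ring: [(10,8) (18,8) (18,44/3) (71/4,15) (10,15)]

Clipped polygon: [(10,8) (18,8) (18,44/3) (71/4,15) (10,15)]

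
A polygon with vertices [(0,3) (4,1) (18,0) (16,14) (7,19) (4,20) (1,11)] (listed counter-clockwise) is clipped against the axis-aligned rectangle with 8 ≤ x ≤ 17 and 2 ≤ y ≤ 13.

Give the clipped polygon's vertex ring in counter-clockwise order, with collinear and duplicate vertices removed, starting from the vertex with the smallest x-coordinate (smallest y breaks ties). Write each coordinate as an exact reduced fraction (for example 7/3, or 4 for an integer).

1. After x ≥ 8: [(8,5/7) (18,0) (16,14) (8,166/9)]
2. After x ≤ 17: [(8,5/7) (17,1/14) (17,7) (16,14) (8,166/9)]
3. After y ≥ 2: [(8,2) (17,2) (17,7) (16,14) (8,166/9)]
4. After y ≤ 13: [(8,13) (8,2) (17,2) (17,7) (113/7,13)]
5. Canonical ring: [(8,2) (17,2) (17,7) (113/7,13) (8,13)]

Clipped polygon: [(8,2) (17,2) (17,7) (113/7,13) (8,13)]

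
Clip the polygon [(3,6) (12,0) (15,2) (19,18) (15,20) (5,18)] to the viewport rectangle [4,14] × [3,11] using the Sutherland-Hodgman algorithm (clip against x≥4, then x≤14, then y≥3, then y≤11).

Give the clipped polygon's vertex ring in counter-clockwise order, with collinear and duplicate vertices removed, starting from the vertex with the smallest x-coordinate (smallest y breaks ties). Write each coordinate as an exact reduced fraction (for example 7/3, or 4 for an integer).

1. After x ≥ 4: [(4,12) (4,16/3) (12,0) (15,2) (19,18) (15,20) (5,18)]
2. After x ≤ 14: [(4,12) (4,16/3) (12,0) (14,4/3) (14,99/5) (5,18)]
3. After y ≥ 3: [(4,12) (4,16/3) (15/2,3) (14,3) (14,99/5) (5,18)]
4. After y ≤ 11: [(4,11) (4,16/3) (15/2,3) (14,3) (14,11)]
5. Canonical ring: [(4,16/3) (15/2,3) (14,3) (14,11) (4,11)]

Clipped polygon: [(4,16/3) (15/2,3) (14,3) (14,11) (4,11)]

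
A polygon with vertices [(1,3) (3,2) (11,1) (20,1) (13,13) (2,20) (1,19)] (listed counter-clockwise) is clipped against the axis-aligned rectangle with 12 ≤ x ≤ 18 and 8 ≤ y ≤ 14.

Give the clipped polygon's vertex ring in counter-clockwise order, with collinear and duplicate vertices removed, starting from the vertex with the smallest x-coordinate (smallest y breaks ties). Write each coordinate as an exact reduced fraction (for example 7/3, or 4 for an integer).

Clipped polygon: [(12,8) (191/12,8) (13,13) (12,150/11)]

1. After x ≥ 12: [(12,1) (20,1) (13,13) (12,150/11)]
2. After x ≤ 18: [(12,1) (18,1) (18,31/7) (13,13) (12,150/11)]
3. After y ≥ 8: [(12,8) (191/12,8) (13,13) (12,150/11)]
4. After y ≤ 14: [(12,8) (191/12,8) (13,13) (12,150/11)]
5. Canonical ring: [(12,8) (191/12,8) (13,13) (12,150/11)]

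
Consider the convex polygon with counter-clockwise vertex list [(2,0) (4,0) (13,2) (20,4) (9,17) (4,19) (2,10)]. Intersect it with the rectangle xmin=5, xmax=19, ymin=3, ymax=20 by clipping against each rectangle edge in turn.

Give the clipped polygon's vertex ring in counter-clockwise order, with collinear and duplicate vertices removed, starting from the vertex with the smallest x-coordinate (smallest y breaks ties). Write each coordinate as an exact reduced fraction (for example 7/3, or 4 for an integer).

1. After x ≥ 5: [(5,2/9) (13,2) (20,4) (9,17) (5,93/5)]
2. After x ≤ 19: [(5,2/9) (13,2) (19,26/7) (19,57/11) (9,17) (5,93/5)]
3. After y ≥ 3: [(5,3) (33/2,3) (19,26/7) (19,57/11) (9,17) (5,93/5)]
4. After y ≤ 20: [(5,3) (33/2,3) (19,26/7) (19,57/11) (9,17) (5,93/5)]
5. Canonical ring: [(5,3) (33/2,3) (19,26/7) (19,57/11) (9,17) (5,93/5)]

Clipped polygon: [(5,3) (33/2,3) (19,26/7) (19,57/11) (9,17) (5,93/5)]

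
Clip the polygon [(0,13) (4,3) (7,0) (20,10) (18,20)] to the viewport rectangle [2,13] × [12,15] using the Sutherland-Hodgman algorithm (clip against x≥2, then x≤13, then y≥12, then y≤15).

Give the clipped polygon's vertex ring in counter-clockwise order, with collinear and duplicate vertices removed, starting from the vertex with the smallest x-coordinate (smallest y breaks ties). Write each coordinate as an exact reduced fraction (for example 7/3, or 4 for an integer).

Clipped polygon: [(2,12) (13,12) (13,15) (36/7,15) (2,124/9)]

1. After x ≥ 2: [(2,124/9) (2,8) (4,3) (7,0) (20,10) (18,20)]
2. After x ≤ 13: [(13,325/18) (2,124/9) (2,8) (4,3) (7,0) (13,60/13)]
3. After y ≥ 12: [(13,12) (13,325/18) (2,124/9) (2,12)]
4. After y ≤ 15: [(13,12) (13,15) (36/7,15) (2,124/9) (2,12)]
5. Canonical ring: [(2,12) (13,12) (13,15) (36/7,15) (2,124/9)]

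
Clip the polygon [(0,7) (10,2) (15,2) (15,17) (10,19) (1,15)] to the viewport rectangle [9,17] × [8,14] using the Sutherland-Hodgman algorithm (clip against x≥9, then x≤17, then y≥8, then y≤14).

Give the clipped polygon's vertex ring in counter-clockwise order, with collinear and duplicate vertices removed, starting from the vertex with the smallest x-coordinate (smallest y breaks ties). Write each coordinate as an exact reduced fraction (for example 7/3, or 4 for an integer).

Clipped polygon: [(9,8) (15,8) (15,14) (9,14)]

1. After x ≥ 9: [(9,5/2) (10,2) (15,2) (15,17) (10,19) (9,167/9)]
2. After x ≤ 17: [(9,5/2) (10,2) (15,2) (15,17) (10,19) (9,167/9)]
3. After y ≥ 8: [(9,8) (15,8) (15,17) (10,19) (9,167/9)]
4. After y ≤ 14: [(9,14) (9,8) (15,8) (15,14)]
5. Canonical ring: [(9,8) (15,8) (15,14) (9,14)]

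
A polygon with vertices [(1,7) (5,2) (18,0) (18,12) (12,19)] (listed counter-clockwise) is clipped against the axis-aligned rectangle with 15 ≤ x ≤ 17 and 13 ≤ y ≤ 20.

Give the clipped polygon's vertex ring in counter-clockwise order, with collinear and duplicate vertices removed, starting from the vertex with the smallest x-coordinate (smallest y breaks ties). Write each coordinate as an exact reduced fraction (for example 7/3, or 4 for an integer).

Clipped polygon: [(15,13) (17,13) (17,79/6) (15,31/2)]

1. After x ≥ 15: [(15,6/13) (18,0) (18,12) (15,31/2)]
2. After x ≤ 17: [(15,6/13) (17,2/13) (17,79/6) (15,31/2)]
3. After y ≥ 13: [(15,13) (17,13) (17,79/6) (15,31/2)]
4. After y ≤ 20: [(15,13) (17,13) (17,79/6) (15,31/2)]
5. Canonical ring: [(15,13) (17,13) (17,79/6) (15,31/2)]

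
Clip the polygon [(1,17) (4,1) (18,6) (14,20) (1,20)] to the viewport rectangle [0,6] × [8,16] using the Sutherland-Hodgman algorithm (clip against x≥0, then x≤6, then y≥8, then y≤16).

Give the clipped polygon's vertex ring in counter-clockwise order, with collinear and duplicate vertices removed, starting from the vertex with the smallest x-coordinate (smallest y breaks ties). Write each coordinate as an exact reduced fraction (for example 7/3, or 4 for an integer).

Clipped polygon: [(19/16,16) (43/16,8) (6,8) (6,16)]

1. After x ≥ 0: [(1,17) (4,1) (18,6) (14,20) (1,20)]
2. After x ≤ 6: [(1,17) (4,1) (6,12/7) (6,20) (1,20)]
3. After y ≥ 8: [(1,17) (43/16,8) (6,8) (6,20) (1,20)]
4. After y ≤ 16: [(19/16,16) (43/16,8) (6,8) (6,16)]
5. Canonical ring: [(19/16,16) (43/16,8) (6,8) (6,16)]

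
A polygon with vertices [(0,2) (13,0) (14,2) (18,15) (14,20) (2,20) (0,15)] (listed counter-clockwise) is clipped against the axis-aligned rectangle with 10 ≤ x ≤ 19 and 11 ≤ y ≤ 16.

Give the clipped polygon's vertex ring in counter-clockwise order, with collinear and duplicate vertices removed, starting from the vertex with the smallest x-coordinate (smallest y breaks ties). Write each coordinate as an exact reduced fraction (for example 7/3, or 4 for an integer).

1. After x ≥ 10: [(10,6/13) (13,0) (14,2) (18,15) (14,20) (10,20)]
2. After x ≤ 19: [(10,6/13) (13,0) (14,2) (18,15) (14,20) (10,20)]
3. After y ≥ 11: [(10,11) (218/13,11) (18,15) (14,20) (10,20)]
4. After y ≤ 16: [(10,16) (10,11) (218/13,11) (18,15) (86/5,16)]
5. Canonical ring: [(10,11) (218/13,11) (18,15) (86/5,16) (10,16)]

Clipped polygon: [(10,11) (218/13,11) (18,15) (86/5,16) (10,16)]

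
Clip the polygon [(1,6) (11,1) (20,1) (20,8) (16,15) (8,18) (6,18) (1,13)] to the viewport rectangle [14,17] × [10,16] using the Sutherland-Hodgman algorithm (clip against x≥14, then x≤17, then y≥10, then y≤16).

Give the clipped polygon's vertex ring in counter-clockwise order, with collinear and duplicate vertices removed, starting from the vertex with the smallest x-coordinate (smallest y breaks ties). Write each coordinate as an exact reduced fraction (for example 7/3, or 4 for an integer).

Clipped polygon: [(14,10) (17,10) (17,53/4) (16,15) (14,63/4)]

1. After x ≥ 14: [(14,1) (20,1) (20,8) (16,15) (14,63/4)]
2. After x ≤ 17: [(14,1) (17,1) (17,53/4) (16,15) (14,63/4)]
3. After y ≥ 10: [(14,10) (17,10) (17,53/4) (16,15) (14,63/4)]
4. After y ≤ 16: [(14,10) (17,10) (17,53/4) (16,15) (14,63/4)]
5. Canonical ring: [(14,10) (17,10) (17,53/4) (16,15) (14,63/4)]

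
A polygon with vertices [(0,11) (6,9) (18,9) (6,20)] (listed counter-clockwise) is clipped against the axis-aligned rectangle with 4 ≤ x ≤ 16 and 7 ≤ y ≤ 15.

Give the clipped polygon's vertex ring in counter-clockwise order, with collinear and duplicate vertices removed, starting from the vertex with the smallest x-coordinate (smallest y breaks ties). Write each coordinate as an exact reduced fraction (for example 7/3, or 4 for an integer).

Clipped polygon: [(4,29/3) (6,9) (16,9) (16,65/6) (126/11,15) (4,15)]

1. After x ≥ 4: [(4,17) (4,29/3) (6,9) (18,9) (6,20)]
2. After x ≤ 16: [(4,17) (4,29/3) (6,9) (16,9) (16,65/6) (6,20)]
3. After y ≥ 7: [(4,17) (4,29/3) (6,9) (16,9) (16,65/6) (6,20)]
4. After y ≤ 15: [(4,15) (4,29/3) (6,9) (16,9) (16,65/6) (126/11,15)]
5. Canonical ring: [(4,29/3) (6,9) (16,9) (16,65/6) (126/11,15) (4,15)]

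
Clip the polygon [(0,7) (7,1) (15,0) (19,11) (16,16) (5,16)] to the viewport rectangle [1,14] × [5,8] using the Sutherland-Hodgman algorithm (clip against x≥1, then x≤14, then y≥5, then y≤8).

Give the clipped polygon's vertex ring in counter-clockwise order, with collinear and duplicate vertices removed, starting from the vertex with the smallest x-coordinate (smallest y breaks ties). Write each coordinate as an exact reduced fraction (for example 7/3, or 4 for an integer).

Clipped polygon: [(1,43/7) (7/3,5) (14,5) (14,8) (1,8)]

1. After x ≥ 1: [(1,44/5) (1,43/7) (7,1) (15,0) (19,11) (16,16) (5,16)]
2. After x ≤ 14: [(1,44/5) (1,43/7) (7,1) (14,1/8) (14,16) (5,16)]
3. After y ≥ 5: [(1,44/5) (1,43/7) (7/3,5) (14,5) (14,16) (5,16)]
4. After y ≤ 8: [(1,8) (1,43/7) (7/3,5) (14,5) (14,8)]
5. Canonical ring: [(1,43/7) (7/3,5) (14,5) (14,8) (1,8)]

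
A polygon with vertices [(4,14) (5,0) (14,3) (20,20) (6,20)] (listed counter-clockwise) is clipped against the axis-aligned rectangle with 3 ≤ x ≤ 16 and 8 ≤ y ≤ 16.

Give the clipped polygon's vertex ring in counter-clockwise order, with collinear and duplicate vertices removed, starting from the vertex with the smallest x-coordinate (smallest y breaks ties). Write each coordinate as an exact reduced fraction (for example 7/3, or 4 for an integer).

Clipped polygon: [(4,14) (31/7,8) (268/17,8) (16,26/3) (16,16) (14/3,16)]

1. After x ≥ 3: [(4,14) (5,0) (14,3) (20,20) (6,20)]
2. After x ≤ 16: [(4,14) (5,0) (14,3) (16,26/3) (16,20) (6,20)]
3. After y ≥ 8: [(4,14) (31/7,8) (268/17,8) (16,26/3) (16,20) (6,20)]
4. After y ≤ 16: [(14/3,16) (4,14) (31/7,8) (268/17,8) (16,26/3) (16,16)]
5. Canonical ring: [(4,14) (31/7,8) (268/17,8) (16,26/3) (16,16) (14/3,16)]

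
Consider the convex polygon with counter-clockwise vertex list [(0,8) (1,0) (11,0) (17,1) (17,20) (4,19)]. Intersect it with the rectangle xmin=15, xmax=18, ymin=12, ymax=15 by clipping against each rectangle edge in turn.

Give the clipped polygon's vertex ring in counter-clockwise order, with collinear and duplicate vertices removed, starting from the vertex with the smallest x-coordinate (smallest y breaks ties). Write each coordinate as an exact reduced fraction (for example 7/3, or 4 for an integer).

1. After x ≥ 15: [(15,2/3) (17,1) (17,20) (15,258/13)]
2. After x ≤ 18: [(15,2/3) (17,1) (17,20) (15,258/13)]
3. After y ≥ 12: [(15,12) (17,12) (17,20) (15,258/13)]
4. After y ≤ 15: [(15,15) (15,12) (17,12) (17,15)]
5. Canonical ring: [(15,12) (17,12) (17,15) (15,15)]

Clipped polygon: [(15,12) (17,12) (17,15) (15,15)]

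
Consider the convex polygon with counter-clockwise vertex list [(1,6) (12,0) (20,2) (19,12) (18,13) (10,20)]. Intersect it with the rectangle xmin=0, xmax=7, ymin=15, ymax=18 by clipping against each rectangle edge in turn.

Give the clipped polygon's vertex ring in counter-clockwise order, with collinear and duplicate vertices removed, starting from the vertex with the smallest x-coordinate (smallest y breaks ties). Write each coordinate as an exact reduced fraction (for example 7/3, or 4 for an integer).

Clipped polygon: [(95/14,15) (7,15) (7,46/3)]

1. After x ≥ 0: [(1,6) (12,0) (20,2) (19,12) (18,13) (10,20)]
2. After x ≤ 7: [(7,46/3) (1,6) (7,30/11)]
3. After y ≥ 15: [(7,15) (7,46/3) (95/14,15)]
4. After y ≤ 18: [(7,15) (7,46/3) (95/14,15)]
5. Canonical ring: [(95/14,15) (7,15) (7,46/3)]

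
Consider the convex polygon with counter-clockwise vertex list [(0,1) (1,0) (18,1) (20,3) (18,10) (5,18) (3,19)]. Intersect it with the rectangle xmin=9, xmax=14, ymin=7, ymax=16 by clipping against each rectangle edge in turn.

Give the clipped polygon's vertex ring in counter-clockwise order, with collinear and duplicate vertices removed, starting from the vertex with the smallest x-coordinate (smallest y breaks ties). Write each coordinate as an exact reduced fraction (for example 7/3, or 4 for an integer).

Clipped polygon: [(9,7) (14,7) (14,162/13) (9,202/13)]

1. After x ≥ 9: [(9,8/17) (18,1) (20,3) (18,10) (9,202/13)]
2. After x ≤ 14: [(9,8/17) (14,13/17) (14,162/13) (9,202/13)]
3. After y ≥ 7: [(9,7) (14,7) (14,162/13) (9,202/13)]
4. After y ≤ 16: [(9,7) (14,7) (14,162/13) (9,202/13)]
5. Canonical ring: [(9,7) (14,7) (14,162/13) (9,202/13)]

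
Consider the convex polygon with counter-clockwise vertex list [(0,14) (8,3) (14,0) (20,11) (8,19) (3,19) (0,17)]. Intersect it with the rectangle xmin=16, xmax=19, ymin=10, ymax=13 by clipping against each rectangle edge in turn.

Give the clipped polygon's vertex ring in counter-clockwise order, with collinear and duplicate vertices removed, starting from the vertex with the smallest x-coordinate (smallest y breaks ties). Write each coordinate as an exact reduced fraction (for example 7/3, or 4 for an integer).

Clipped polygon: [(16,10) (19,10) (19,35/3) (17,13) (16,13)]

1. After x ≥ 16: [(16,11/3) (20,11) (16,41/3)]
2. After x ≤ 19: [(16,11/3) (19,55/6) (19,35/3) (16,41/3)]
3. After y ≥ 10: [(16,10) (19,10) (19,35/3) (16,41/3)]
4. After y ≤ 13: [(16,13) (16,10) (19,10) (19,35/3) (17,13)]
5. Canonical ring: [(16,10) (19,10) (19,35/3) (17,13) (16,13)]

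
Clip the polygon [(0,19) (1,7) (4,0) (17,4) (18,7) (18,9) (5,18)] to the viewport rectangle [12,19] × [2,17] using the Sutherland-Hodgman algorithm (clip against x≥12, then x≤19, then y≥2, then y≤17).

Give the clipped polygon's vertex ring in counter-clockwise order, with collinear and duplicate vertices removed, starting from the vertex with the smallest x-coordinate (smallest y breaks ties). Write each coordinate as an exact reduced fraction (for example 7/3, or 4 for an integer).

Clipped polygon: [(12,32/13) (17,4) (18,7) (18,9) (12,171/13)]

1. After x ≥ 12: [(12,32/13) (17,4) (18,7) (18,9) (12,171/13)]
2. After x ≤ 19: [(12,32/13) (17,4) (18,7) (18,9) (12,171/13)]
3. After y ≥ 2: [(12,32/13) (17,4) (18,7) (18,9) (12,171/13)]
4. After y ≤ 17: [(12,32/13) (17,4) (18,7) (18,9) (12,171/13)]
5. Canonical ring: [(12,32/13) (17,4) (18,7) (18,9) (12,171/13)]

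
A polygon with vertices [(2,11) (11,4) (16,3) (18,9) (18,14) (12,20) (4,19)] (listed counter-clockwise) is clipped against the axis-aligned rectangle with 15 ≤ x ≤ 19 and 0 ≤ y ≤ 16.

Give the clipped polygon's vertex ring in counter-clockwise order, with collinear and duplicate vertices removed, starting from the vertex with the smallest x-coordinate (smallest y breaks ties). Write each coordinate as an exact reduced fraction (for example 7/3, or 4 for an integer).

1. After x ≥ 15: [(15,16/5) (16,3) (18,9) (18,14) (15,17)]
2. After x ≤ 19: [(15,16/5) (16,3) (18,9) (18,14) (15,17)]
3. After y ≥ 0: [(15,16/5) (16,3) (18,9) (18,14) (15,17)]
4. After y ≤ 16: [(15,16) (15,16/5) (16,3) (18,9) (18,14) (16,16)]
5. Canonical ring: [(15,16/5) (16,3) (18,9) (18,14) (16,16) (15,16)]

Clipped polygon: [(15,16/5) (16,3) (18,9) (18,14) (16,16) (15,16)]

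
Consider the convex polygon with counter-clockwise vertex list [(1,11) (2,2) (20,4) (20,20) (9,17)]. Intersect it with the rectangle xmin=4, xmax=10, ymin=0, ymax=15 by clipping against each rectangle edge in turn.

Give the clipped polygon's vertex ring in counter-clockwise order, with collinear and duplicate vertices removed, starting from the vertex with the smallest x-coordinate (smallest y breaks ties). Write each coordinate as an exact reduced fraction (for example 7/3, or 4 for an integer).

Clipped polygon: [(4,20/9) (10,26/9) (10,15) (19/3,15) (4,53/4)]

1. After x ≥ 4: [(4,53/4) (4,20/9) (20,4) (20,20) (9,17)]
2. After x ≤ 10: [(4,53/4) (4,20/9) (10,26/9) (10,190/11) (9,17)]
3. After y ≥ 0: [(4,53/4) (4,20/9) (10,26/9) (10,190/11) (9,17)]
4. After y ≤ 15: [(19/3,15) (4,53/4) (4,20/9) (10,26/9) (10,15)]
5. Canonical ring: [(4,20/9) (10,26/9) (10,15) (19/3,15) (4,53/4)]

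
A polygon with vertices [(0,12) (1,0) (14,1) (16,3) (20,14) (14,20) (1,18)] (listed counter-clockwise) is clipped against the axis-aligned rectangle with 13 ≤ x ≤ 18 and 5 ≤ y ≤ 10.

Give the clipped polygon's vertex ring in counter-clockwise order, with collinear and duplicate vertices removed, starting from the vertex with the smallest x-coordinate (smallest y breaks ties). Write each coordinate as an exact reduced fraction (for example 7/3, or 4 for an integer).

Clipped polygon: [(13,5) (184/11,5) (18,17/2) (18,10) (13,10)]

1. After x ≥ 13: [(13,12/13) (14,1) (16,3) (20,14) (14,20) (13,258/13)]
2. After x ≤ 18: [(13,12/13) (14,1) (16,3) (18,17/2) (18,16) (14,20) (13,258/13)]
3. After y ≥ 5: [(13,5) (184/11,5) (18,17/2) (18,16) (14,20) (13,258/13)]
4. After y ≤ 10: [(13,10) (13,5) (184/11,5) (18,17/2) (18,10)]
5. Canonical ring: [(13,5) (184/11,5) (18,17/2) (18,10) (13,10)]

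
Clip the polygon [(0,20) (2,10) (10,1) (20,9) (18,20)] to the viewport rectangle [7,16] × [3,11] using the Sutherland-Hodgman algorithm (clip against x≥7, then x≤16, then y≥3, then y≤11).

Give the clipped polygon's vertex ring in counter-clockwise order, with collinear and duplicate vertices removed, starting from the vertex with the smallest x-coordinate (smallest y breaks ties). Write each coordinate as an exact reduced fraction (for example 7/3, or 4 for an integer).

1. After x ≥ 7: [(7,20) (7,35/8) (10,1) (20,9) (18,20)]
2. After x ≤ 16: [(16,20) (7,20) (7,35/8) (10,1) (16,29/5)]
3. After y ≥ 3: [(16,20) (7,20) (7,35/8) (74/9,3) (25/2,3) (16,29/5)]
4. After y ≤ 11: [(16,11) (7,11) (7,35/8) (74/9,3) (25/2,3) (16,29/5)]
5. Canonical ring: [(7,35/8) (74/9,3) (25/2,3) (16,29/5) (16,11) (7,11)]

Clipped polygon: [(7,35/8) (74/9,3) (25/2,3) (16,29/5) (16,11) (7,11)]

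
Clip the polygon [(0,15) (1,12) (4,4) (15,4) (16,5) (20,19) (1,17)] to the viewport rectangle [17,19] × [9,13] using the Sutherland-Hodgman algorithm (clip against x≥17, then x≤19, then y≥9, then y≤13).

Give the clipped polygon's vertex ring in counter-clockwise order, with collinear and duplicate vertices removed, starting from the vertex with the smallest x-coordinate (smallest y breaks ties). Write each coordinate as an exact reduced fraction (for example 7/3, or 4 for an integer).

Clipped polygon: [(17,9) (120/7,9) (128/7,13) (17,13)]

1. After x ≥ 17: [(17,17/2) (20,19) (17,355/19)]
2. After x ≤ 19: [(17,17/2) (19,31/2) (19,359/19) (17,355/19)]
3. After y ≥ 9: [(17,9) (120/7,9) (19,31/2) (19,359/19) (17,355/19)]
4. After y ≤ 13: [(17,13) (17,9) (120/7,9) (128/7,13)]
5. Canonical ring: [(17,9) (120/7,9) (128/7,13) (17,13)]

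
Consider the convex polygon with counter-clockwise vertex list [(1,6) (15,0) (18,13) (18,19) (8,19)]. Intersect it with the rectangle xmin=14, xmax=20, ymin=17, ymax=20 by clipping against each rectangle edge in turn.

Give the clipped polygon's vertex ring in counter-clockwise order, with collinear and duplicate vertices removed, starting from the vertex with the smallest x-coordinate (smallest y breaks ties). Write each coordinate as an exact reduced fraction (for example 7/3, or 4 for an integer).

Clipped polygon: [(14,17) (18,17) (18,19) (14,19)]

1. After x ≥ 14: [(14,3/7) (15,0) (18,13) (18,19) (14,19)]
2. After x ≤ 20: [(14,3/7) (15,0) (18,13) (18,19) (14,19)]
3. After y ≥ 17: [(14,17) (18,17) (18,19) (14,19)]
4. After y ≤ 20: [(14,17) (18,17) (18,19) (14,19)]
5. Canonical ring: [(14,17) (18,17) (18,19) (14,19)]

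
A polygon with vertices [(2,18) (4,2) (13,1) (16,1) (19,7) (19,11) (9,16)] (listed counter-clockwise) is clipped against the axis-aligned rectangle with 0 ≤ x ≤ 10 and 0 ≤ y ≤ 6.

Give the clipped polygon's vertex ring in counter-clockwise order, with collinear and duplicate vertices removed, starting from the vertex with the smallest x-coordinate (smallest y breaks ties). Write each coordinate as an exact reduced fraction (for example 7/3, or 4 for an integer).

Clipped polygon: [(7/2,6) (4,2) (10,4/3) (10,6)]

1. After x ≥ 0: [(2,18) (4,2) (13,1) (16,1) (19,7) (19,11) (9,16)]
2. After x ≤ 10: [(2,18) (4,2) (10,4/3) (10,31/2) (9,16)]
3. After y ≥ 0: [(2,18) (4,2) (10,4/3) (10,31/2) (9,16)]
4. After y ≤ 6: [(7/2,6) (4,2) (10,4/3) (10,6)]
5. Canonical ring: [(7/2,6) (4,2) (10,4/3) (10,6)]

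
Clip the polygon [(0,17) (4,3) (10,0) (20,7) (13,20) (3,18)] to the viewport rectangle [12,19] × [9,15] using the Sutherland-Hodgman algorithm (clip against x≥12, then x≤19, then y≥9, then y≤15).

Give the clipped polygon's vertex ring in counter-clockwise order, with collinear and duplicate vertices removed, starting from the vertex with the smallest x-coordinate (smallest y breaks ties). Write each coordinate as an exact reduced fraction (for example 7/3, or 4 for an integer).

1. After x ≥ 12: [(12,7/5) (20,7) (13,20) (12,99/5)]
2. After x ≤ 19: [(12,7/5) (19,63/10) (19,62/7) (13,20) (12,99/5)]
3. After y ≥ 9: [(12,9) (246/13,9) (13,20) (12,99/5)]
4. After y ≤ 15: [(12,15) (12,9) (246/13,9) (204/13,15)]
5. Canonical ring: [(12,9) (246/13,9) (204/13,15) (12,15)]

Clipped polygon: [(12,9) (246/13,9) (204/13,15) (12,15)]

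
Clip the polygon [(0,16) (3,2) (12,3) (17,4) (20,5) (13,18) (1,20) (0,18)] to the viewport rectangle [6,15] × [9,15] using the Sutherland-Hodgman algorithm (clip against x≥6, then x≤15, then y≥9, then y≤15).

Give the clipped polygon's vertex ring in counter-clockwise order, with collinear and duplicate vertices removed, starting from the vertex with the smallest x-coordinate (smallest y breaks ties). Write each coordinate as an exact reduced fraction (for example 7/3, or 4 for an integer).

Clipped polygon: [(6,9) (15,9) (15,100/7) (190/13,15) (6,15)]

1. After x ≥ 6: [(6,7/3) (12,3) (17,4) (20,5) (13,18) (6,115/6)]
2. After x ≤ 15: [(6,7/3) (12,3) (15,18/5) (15,100/7) (13,18) (6,115/6)]
3. After y ≥ 9: [(6,9) (15,9) (15,100/7) (13,18) (6,115/6)]
4. After y ≤ 15: [(6,15) (6,9) (15,9) (15,100/7) (190/13,15)]
5. Canonical ring: [(6,9) (15,9) (15,100/7) (190/13,15) (6,15)]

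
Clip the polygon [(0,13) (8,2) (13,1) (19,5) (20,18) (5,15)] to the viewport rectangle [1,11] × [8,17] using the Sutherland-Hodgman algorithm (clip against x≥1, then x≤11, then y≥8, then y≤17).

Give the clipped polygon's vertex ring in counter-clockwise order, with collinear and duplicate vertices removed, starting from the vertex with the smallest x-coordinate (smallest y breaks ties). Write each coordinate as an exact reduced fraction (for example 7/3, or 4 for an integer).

Clipped polygon: [(1,93/8) (40/11,8) (11,8) (11,81/5) (5,15) (1,67/5)]

1. After x ≥ 1: [(1,67/5) (1,93/8) (8,2) (13,1) (19,5) (20,18) (5,15)]
2. After x ≤ 11: [(1,67/5) (1,93/8) (8,2) (11,7/5) (11,81/5) (5,15)]
3. After y ≥ 8: [(1,67/5) (1,93/8) (40/11,8) (11,8) (11,81/5) (5,15)]
4. After y ≤ 17: [(1,67/5) (1,93/8) (40/11,8) (11,8) (11,81/5) (5,15)]
5. Canonical ring: [(1,93/8) (40/11,8) (11,8) (11,81/5) (5,15) (1,67/5)]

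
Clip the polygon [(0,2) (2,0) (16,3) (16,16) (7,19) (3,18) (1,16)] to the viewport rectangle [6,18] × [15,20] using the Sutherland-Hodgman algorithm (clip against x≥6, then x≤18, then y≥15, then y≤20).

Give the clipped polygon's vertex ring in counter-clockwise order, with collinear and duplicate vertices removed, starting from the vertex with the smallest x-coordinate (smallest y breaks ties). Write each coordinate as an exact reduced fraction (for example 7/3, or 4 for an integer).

1. After x ≥ 6: [(6,6/7) (16,3) (16,16) (7,19) (6,75/4)]
2. After x ≤ 18: [(6,6/7) (16,3) (16,16) (7,19) (6,75/4)]
3. After y ≥ 15: [(6,15) (16,15) (16,16) (7,19) (6,75/4)]
4. After y ≤ 20: [(6,15) (16,15) (16,16) (7,19) (6,75/4)]
5. Canonical ring: [(6,15) (16,15) (16,16) (7,19) (6,75/4)]

Clipped polygon: [(6,15) (16,15) (16,16) (7,19) (6,75/4)]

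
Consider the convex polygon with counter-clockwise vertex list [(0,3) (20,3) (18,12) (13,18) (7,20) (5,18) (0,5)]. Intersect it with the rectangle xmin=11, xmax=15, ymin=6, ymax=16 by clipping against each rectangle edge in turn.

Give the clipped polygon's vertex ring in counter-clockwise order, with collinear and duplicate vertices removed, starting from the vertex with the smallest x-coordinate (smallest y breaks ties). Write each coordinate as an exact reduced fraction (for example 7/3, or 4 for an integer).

Clipped polygon: [(11,6) (15,6) (15,78/5) (44/3,16) (11,16)]

1. After x ≥ 11: [(11,3) (20,3) (18,12) (13,18) (11,56/3)]
2. After x ≤ 15: [(11,3) (15,3) (15,78/5) (13,18) (11,56/3)]
3. After y ≥ 6: [(11,6) (15,6) (15,78/5) (13,18) (11,56/3)]
4. After y ≤ 16: [(11,16) (11,6) (15,6) (15,78/5) (44/3,16)]
5. Canonical ring: [(11,6) (15,6) (15,78/5) (44/3,16) (11,16)]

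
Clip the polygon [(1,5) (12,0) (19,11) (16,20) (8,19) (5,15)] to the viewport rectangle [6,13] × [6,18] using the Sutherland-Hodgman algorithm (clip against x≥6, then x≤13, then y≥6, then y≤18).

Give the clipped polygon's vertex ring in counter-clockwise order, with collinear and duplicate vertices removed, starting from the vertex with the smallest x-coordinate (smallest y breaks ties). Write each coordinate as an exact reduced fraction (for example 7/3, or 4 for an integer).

1. After x ≥ 6: [(6,30/11) (12,0) (19,11) (16,20) (8,19) (6,49/3)]
2. After x ≤ 13: [(6,30/11) (12,0) (13,11/7) (13,157/8) (8,19) (6,49/3)]
3. After y ≥ 6: [(6,6) (13,6) (13,157/8) (8,19) (6,49/3)]
4. After y ≤ 18: [(6,6) (13,6) (13,18) (29/4,18) (6,49/3)]
5. Canonical ring: [(6,6) (13,6) (13,18) (29/4,18) (6,49/3)]

Clipped polygon: [(6,6) (13,6) (13,18) (29/4,18) (6,49/3)]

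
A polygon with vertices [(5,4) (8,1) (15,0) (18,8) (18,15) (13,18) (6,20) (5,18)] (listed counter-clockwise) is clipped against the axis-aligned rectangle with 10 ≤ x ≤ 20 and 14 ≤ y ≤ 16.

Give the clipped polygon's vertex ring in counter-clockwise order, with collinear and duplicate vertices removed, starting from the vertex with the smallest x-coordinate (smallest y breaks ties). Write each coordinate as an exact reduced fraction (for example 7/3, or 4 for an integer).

Clipped polygon: [(10,14) (18,14) (18,15) (49/3,16) (10,16)]

1. After x ≥ 10: [(10,5/7) (15,0) (18,8) (18,15) (13,18) (10,132/7)]
2. After x ≤ 20: [(10,5/7) (15,0) (18,8) (18,15) (13,18) (10,132/7)]
3. After y ≥ 14: [(10,14) (18,14) (18,15) (13,18) (10,132/7)]
4. After y ≤ 16: [(10,16) (10,14) (18,14) (18,15) (49/3,16)]
5. Canonical ring: [(10,14) (18,14) (18,15) (49/3,16) (10,16)]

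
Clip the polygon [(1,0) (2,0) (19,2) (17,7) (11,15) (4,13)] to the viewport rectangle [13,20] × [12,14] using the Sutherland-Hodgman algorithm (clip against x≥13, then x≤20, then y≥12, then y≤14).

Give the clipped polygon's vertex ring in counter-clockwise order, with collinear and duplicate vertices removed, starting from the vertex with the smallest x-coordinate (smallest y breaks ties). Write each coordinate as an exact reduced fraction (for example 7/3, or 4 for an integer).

Clipped polygon: [(13,12) (53/4,12) (13,37/3)]

1. After x ≥ 13: [(13,22/17) (19,2) (17,7) (13,37/3)]
2. After x ≤ 20: [(13,22/17) (19,2) (17,7) (13,37/3)]
3. After y ≥ 12: [(13,12) (53/4,12) (13,37/3)]
4. After y ≤ 14: [(13,12) (53/4,12) (13,37/3)]
5. Canonical ring: [(13,12) (53/4,12) (13,37/3)]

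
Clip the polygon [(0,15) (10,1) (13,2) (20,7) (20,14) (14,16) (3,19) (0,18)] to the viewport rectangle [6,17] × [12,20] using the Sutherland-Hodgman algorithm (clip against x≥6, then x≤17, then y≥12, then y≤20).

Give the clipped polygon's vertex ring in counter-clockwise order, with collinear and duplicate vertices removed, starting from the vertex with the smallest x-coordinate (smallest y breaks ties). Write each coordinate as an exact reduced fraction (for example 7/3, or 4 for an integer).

Clipped polygon: [(6,12) (17,12) (17,15) (14,16) (6,200/11)]

1. After x ≥ 6: [(6,33/5) (10,1) (13,2) (20,7) (20,14) (14,16) (6,200/11)]
2. After x ≤ 17: [(6,33/5) (10,1) (13,2) (17,34/7) (17,15) (14,16) (6,200/11)]
3. After y ≥ 12: [(6,12) (17,12) (17,15) (14,16) (6,200/11)]
4. After y ≤ 20: [(6,12) (17,12) (17,15) (14,16) (6,200/11)]
5. Canonical ring: [(6,12) (17,12) (17,15) (14,16) (6,200/11)]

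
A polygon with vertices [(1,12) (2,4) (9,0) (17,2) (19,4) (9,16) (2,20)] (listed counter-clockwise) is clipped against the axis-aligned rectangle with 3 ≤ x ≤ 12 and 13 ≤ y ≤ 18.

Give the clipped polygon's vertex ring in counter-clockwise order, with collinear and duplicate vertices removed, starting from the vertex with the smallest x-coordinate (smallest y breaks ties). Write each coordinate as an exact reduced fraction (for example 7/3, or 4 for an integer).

Clipped polygon: [(3,13) (23/2,13) (9,16) (11/2,18) (3,18)]

1. After x ≥ 3: [(3,24/7) (9,0) (17,2) (19,4) (9,16) (3,136/7)]
2. After x ≤ 12: [(3,24/7) (9,0) (12,3/4) (12,62/5) (9,16) (3,136/7)]
3. After y ≥ 13: [(3,13) (23/2,13) (9,16) (3,136/7)]
4. After y ≤ 18: [(3,18) (3,13) (23/2,13) (9,16) (11/2,18)]
5. Canonical ring: [(3,13) (23/2,13) (9,16) (11/2,18) (3,18)]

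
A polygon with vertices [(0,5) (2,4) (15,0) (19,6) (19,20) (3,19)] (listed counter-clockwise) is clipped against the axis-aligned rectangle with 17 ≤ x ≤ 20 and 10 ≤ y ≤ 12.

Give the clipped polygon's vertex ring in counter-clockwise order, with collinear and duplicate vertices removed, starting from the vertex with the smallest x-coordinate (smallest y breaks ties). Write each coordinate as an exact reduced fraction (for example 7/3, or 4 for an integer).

1. After x ≥ 17: [(17,3) (19,6) (19,20) (17,159/8)]
2. After x ≤ 20: [(17,3) (19,6) (19,20) (17,159/8)]
3. After y ≥ 10: [(17,10) (19,10) (19,20) (17,159/8)]
4. After y ≤ 12: [(17,12) (17,10) (19,10) (19,12)]
5. Canonical ring: [(17,10) (19,10) (19,12) (17,12)]

Clipped polygon: [(17,10) (19,10) (19,12) (17,12)]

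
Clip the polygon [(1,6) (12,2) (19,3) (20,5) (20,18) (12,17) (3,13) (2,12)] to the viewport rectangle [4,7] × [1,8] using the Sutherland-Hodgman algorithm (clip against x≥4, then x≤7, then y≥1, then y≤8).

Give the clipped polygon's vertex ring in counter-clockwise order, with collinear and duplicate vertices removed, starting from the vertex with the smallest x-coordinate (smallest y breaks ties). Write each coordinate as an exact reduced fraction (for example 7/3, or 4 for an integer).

Clipped polygon: [(4,54/11) (7,42/11) (7,8) (4,8)]

1. After x ≥ 4: [(4,54/11) (12,2) (19,3) (20,5) (20,18) (12,17) (4,121/9)]
2. After x ≤ 7: [(4,54/11) (7,42/11) (7,133/9) (4,121/9)]
3. After y ≥ 1: [(4,54/11) (7,42/11) (7,133/9) (4,121/9)]
4. After y ≤ 8: [(4,8) (4,54/11) (7,42/11) (7,8)]
5. Canonical ring: [(4,54/11) (7,42/11) (7,8) (4,8)]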